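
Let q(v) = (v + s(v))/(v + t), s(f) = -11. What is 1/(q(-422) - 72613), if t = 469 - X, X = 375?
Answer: -328/23816631 ≈ -1.3772e-5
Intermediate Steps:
t = 94 (t = 469 - 1*375 = 469 - 375 = 94)
q(v) = (-11 + v)/(94 + v) (q(v) = (v - 11)/(v + 94) = (-11 + v)/(94 + v))
1/(q(-422) - 72613) = 1/((-11 - 422)/(94 - 422) - 72613) = 1/(-433/(-328) - 72613) = 1/(-1/328*(-433) - 72613) = 1/(433/328 - 72613) = 1/(-23816631/328) = -328/23816631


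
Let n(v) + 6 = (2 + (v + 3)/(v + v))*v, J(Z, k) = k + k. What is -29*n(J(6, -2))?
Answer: 841/2 ≈ 420.50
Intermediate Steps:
J(Z, k) = 2*k
n(v) = -6 + v*(2 + (3 + v)/(2*v)) (n(v) = -6 + (2 + (v + 3)/(v + v))*v = -6 + (2 + (3 + v)/((2*v)))*v = -6 + (2 + (3 + v)*(1/(2*v)))*v = -6 + (2 + (3 + v)/(2*v))*v = -6 + v*(2 + (3 + v)/(2*v)))
-29*n(J(6, -2)) = -29*(-9/2 + 5*(2*(-2))/2) = -29*(-9/2 + (5/2)*(-4)) = -29*(-9/2 - 10) = -29*(-29/2) = 841/2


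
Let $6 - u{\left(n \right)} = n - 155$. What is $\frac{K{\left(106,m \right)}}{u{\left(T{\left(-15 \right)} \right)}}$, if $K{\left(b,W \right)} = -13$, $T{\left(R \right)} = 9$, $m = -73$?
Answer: $- \frac{13}{152} \approx -0.085526$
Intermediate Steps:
$u{\left(n \right)} = 161 - n$ ($u{\left(n \right)} = 6 - \left(n - 155\right) = 6 - \left(-155 + n\right) = 161 - n$)
$\frac{K{\left(106,m \right)}}{u{\left(T{\left(-15 \right)} \right)}} = - \frac{13}{161 - 9} = - \frac{13}{152}$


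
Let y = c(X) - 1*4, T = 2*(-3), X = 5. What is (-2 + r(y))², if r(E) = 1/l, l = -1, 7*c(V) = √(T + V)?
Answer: 9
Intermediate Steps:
T = -6
c(V) = √(-6 + V)/7
y = -4 + I/7 (y = √(-6 + 5)/7 - 1*4 = √(-1)/7 - 4 = I/7 - 4 = -4 + I/7 ≈ -4.0 + 0.14286*I)
r(E) = -1 (r(E) = 1/(-1) = -1)
(-2 + r(y))² = (-2 - 1)² = (-3)² = 9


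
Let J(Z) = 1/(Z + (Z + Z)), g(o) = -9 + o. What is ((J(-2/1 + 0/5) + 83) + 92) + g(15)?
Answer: 1085/6 ≈ 180.83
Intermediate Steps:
J(Z) = 1/(3*Z) (J(Z) = 1/(Z + 2*Z) = 1/(3*Z))
((J(-2/1 + 0/5) + 83) + 92) + g(15) = ((1/(3*(-2/1 + 0/5)) + 83) + 92) + (-9 + 15) = ((1/(3*(-2*1 + 0*(1/5))) + 83) + 92) + 6 = ((1/(3*(-2 + 0)) + 83) + 92) + 6 = (((1/3)/(-2) + 83) + 92) + 6 = (((1/3)*(-1/2) + 83) + 92) + 6 = ((-1/6 + 83) + 92) + 6 = (497/6 + 92) + 6 = 1049/6 + 6 = 1085/6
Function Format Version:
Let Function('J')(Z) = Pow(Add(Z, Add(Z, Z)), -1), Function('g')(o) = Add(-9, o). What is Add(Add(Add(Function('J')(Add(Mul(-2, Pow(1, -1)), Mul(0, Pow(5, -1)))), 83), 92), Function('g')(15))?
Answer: Rational(1085, 6) ≈ 180.83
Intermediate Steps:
Function('J')(Z) = Mul(Rational(1, 3), Pow(Z, -1)) (Function('J')(Z) = Pow(Add(Z, Mul(2, Z)), -1) = Pow(Mul(3, Z), -1) = Mul(Rational(1, 3), Pow(Z, -1)))
Add(Add(Add(Function('J')(Add(Mul(-2, Pow(1, -1)), Mul(0, Pow(5, -1)))), 83), 92), Function('g')(15)) = Add(Add(Add(Mul(Rational(1, 3), Pow(Add(Mul(-2, Pow(1, -1)), Mul(0, Pow(5, -1))), -1)), 83), 92), Add(-9, 15)) = Add(Add(Add(Mul(Rational(1, 3), Pow(Add(Mul(-2, 1), Mul(0, Rational(1, 5))), -1)), 83), 92), 6) = Add(Add(Add(Mul(Rational(1, 3), Pow(Add(-2, 0), -1)), 83), 92), 6) = Add(Add(Add(Mul(Rational(1, 3), Pow(-2, -1)), 83), 92), 6) = Add(Add(Add(Mul(Rational(1, 3), Rational(-1, 2)), 83), 92), 6) = Add(Add(Add(Rational(-1, 6), 83), 92), 6) = Add(Add(Rational(497, 6), 92), 6) = Add(Rational(1049, 6), 6) = Rational(1085, 6)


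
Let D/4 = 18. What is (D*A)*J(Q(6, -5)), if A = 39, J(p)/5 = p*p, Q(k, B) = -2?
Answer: 56160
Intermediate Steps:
D = 72 (D = 4*18 = 72)
J(p) = 5*p² (J(p) = 5*(p*p) = 5*p²)
(D*A)*J(Q(6, -5)) = (72*39)*(5*(-2)²) = 2808*(5*4) = 2808*20 = 56160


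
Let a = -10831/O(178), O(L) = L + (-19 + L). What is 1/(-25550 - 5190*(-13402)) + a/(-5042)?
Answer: 2231064892517/350006591525960 ≈ 0.0063744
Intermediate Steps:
O(L) = -19 + 2*L
a = -10831/337 (a = -10831/(-19 + 2*178) = -10831/(-19 + 356) = -10831/337 ≈ -32.139)
1/(-25550 - 5190*(-13402)) + a/(-5042) = 1/(-25550 - 5190*(-13402)) - 10831/337/(-5042) = -1/13402/(-30740) - 10831/337*(-1/5042) = -1/30740*(-1/13402) + 10831/1699154 = 1/411977480 + 10831/1699154 = 2231064892517/350006591525960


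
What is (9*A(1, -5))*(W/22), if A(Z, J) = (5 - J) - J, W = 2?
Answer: 135/11 ≈ 12.273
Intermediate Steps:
A(Z, J) = 5 - 2*J
(9*A(1, -5))*(W/22) = (9*(5 - 2*(-5)))*(2/22) = (9*(5 + 10))*(2*(1/22)) = (9*15)*(1/11) = 135*(1/11) = 135/11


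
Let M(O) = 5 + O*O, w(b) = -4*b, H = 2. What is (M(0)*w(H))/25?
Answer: -8/5 ≈ -1.6000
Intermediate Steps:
M(O) = 5 + O²
(M(0)*w(H))/25 = ((5 + 0²)*(-4*2))/25 = ((5 + 0)*(-8))*(1/25) = (5*(-8))*(1/25) = -40*1/25 = -8/5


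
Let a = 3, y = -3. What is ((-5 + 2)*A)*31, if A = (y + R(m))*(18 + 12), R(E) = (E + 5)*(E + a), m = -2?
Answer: 0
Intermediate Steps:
R(E) = (3 + E)*(5 + E) (R(E) = (E + 5)*(E + 3) = (5 + E)*(3 + E) = (3 + E)*(5 + E))
A = 0 (A = (-3 + (15 + (-2)² + 8*(-2)))*(18 + 12) = (-3 + (15 + 4 - 16))*30 = (-3 + 3)*30 = 0*30 = 0)
((-5 + 2)*A)*31 = ((-5 + 2)*0)*31 = -3*0*31 = 0*31 = 0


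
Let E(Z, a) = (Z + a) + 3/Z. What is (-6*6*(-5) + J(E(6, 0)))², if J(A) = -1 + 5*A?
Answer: 178929/4 ≈ 44732.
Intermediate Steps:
E(Z, a) = Z + a + 3/Z
(-6*6*(-5) + J(E(6, 0)))² = (-6*6*(-5) + (-1 + 5*(6 + 0 + 3/6)))² = (-36*(-5) + (-1 + 5*(6 + 0 + 3*(⅙))))² = (180 + (-1 + 5*(6 + 0 + ½)))² = (180 + (-1 + 5*(13/2)))² = (180 + (-1 + 65/2))² = (180 + 63/2)² = (423/2)² = 178929/4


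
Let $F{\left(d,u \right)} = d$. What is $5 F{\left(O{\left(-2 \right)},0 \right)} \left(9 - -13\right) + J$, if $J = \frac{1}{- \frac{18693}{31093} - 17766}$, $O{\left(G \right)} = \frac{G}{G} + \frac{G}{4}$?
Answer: $\frac{980093552}{17819901} \approx 55.0$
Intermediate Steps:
$O{\left(G \right)} = 1 + \frac{G}{4}$ ($O{\left(G \right)} = 1 + G \frac{1}{4} = 1 + \frac{G}{4}$)
$J = - \frac{1003}{17819901}$ ($J = \frac{1}{\left(-18693\right) \frac{1}{31093} - 17766} = \frac{1}{- \frac{603}{1003} - 17766} = \frac{1}{- \frac{17819901}{1003}} = - \frac{1003}{17819901} \approx -5.6285 \cdot 10^{-5}$)
$5 F{\left(O{\left(-2 \right)},0 \right)} \left(9 - -13\right) + J = 5 \left(1 + \frac{1}{4} \left(-2\right)\right) \left(9 - -13\right) - \frac{1003}{17819901} = 5 \left(1 - \frac{1}{2}\right) \left(9 + 13\right) - \frac{1003}{17819901} = 5 \cdot \frac{1}{2} \cdot 22 - \frac{1003}{17819901} = \frac{5}{2} \cdot 22 - \frac{1003}{17819901} = 55 - \frac{1003}{17819901} = \frac{980093552}{17819901}$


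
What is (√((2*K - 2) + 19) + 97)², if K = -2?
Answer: (97 + √13)² ≈ 10121.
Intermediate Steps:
(√((2*K - 2) + 19) + 97)² = (√((2*(-2) - 2) + 19) + 97)² = (√((-4 - 2) + 19) + 97)² = (√(-6 + 19) + 97)² = (√13 + 97)² = (97 + √13)²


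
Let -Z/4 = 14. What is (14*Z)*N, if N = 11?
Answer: -8624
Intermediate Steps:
Z = -56 (Z = -4*14 = -56)
(14*Z)*N = (14*(-56))*11 = -784*11 = -8624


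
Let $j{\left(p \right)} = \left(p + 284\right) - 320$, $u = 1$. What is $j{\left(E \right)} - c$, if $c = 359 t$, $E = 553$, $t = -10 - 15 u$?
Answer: $9492$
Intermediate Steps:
$t = -25$ ($t = -10 - 15 = -25$)
$j{\left(p \right)} = -36 + p$ ($j{\left(p \right)} = \left(284 + p\right) - 320 = -36 + p$)
$c = -8975$ ($c = 359 \left(-25\right) = -8975$)
$j{\left(E \right)} - c = \left(-36 + 553\right) - -8975 = 517 + 8975 = 9492$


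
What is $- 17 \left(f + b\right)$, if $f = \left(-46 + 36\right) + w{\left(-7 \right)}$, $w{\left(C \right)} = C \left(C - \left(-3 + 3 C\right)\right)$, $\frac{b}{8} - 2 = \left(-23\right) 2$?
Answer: $8177$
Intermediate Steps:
$b = -352$ ($b = 16 + 8 \left(\left(-23\right) 2\right) = 16 + 8 \left(-46\right) = 16 - 368 = -352$)
$w{\left(C \right)} = C \left(3 - 2 C\right)$ ($w{\left(C \right)} = C \left(C - \left(-3 + 3 C\right)\right) = C \left(3 - 2 C\right)$)
$f = -129$ ($f = \left(-46 + 36\right) - 7 \left(3 - -14\right) = -10 - 7 \left(3 + 14\right) = -10 - 119 = -129$)
$- 17 \left(f + b\right) = - 17 \left(-129 - 352\right) = \left(-17\right) \left(-481\right) = 8177$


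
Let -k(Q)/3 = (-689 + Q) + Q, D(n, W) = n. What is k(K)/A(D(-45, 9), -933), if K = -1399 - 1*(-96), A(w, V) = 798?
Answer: 3295/266 ≈ 12.387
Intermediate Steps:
K = -1303 (K = -1399 + 96 = -1303)
k(Q) = 2067 - 6*Q (k(Q) = -3*((-689 + Q) + Q) = -3*(-689 + 2*Q) = 2067 - 6*Q)
k(K)/A(D(-45, 9), -933) = (2067 - 6*(-1303))/798 = (2067 + 7818)*(1/798) = 9885*(1/798) = 3295/266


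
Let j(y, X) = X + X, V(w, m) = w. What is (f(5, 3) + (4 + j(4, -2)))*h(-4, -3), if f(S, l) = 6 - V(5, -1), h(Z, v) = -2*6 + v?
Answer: -15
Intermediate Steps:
h(Z, v) = -12 + v
j(y, X) = 2*X
f(S, l) = 1 (f(S, l) = 6 - 1*5 = 6 - 5 = 1)
(f(5, 3) + (4 + j(4, -2)))*h(-4, -3) = (1 + (4 + 2*(-2)))*(-12 - 3) = (1 + (4 - 4))*(-15) = (1 + 0)*(-15) = 1*(-15) = -15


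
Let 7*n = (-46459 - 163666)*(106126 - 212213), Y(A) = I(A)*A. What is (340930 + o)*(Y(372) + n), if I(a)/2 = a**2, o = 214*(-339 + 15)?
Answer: 6249984883876718/7 ≈ 8.9285e+14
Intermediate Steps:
o = -69336 (o = 214*(-324) = -69336)
I(a) = 2*a**2
Y(A) = 2*A**3 (Y(A) = (2*A**2)*A = 2*A**3)
n = 22291530875/7 (n = ((-46459 - 163666)*(106126 - 212213))/7 = (-210125*(-106087))/7 = (1/7)*22291530875 = 22291530875/7 ≈ 3.1845e+9)
(340930 + o)*(Y(372) + n) = (340930 - 69336)*(2*372**3 + 22291530875/7) = 271594*(2*51478848 + 22291530875/7) = 271594*(102957696 + 22291530875/7) = 271594*(23012234747/7) = 6249984883876718/7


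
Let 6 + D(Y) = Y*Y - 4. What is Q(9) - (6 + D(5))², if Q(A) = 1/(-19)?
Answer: -8380/19 ≈ -441.05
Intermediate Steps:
Q(A) = -1/19
D(Y) = -10 + Y² (D(Y) = -6 + (Y*Y - 4) = -6 + (Y² - 4) = -6 + (-4 + Y²) = -10 + Y²)
Q(9) - (6 + D(5))² = -1/19 - (6 + (-10 + 5²))² = -1/19 - (6 + (-10 + 25))² = -1/19 - (6 + 15)² = -1/19 - 1*21² = -1/19 - 1*441 = -1/19 - 441 = -8380/19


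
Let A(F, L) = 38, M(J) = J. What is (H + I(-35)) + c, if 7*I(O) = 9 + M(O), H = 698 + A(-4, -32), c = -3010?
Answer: -15944/7 ≈ -2277.7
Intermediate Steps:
H = 736 (H = 698 + 38 = 736)
I(O) = 9/7 + O/7 (I(O) = (9 + O)/7 = 9/7 + O/7)
(H + I(-35)) + c = (736 + (9/7 + (1/7)*(-35))) - 3010 = (736 + (9/7 - 5)) - 3010 = (736 - 26/7) - 3010 = 5126/7 - 3010 = -15944/7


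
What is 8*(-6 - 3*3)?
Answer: -120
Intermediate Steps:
8*(-6 - 3*3) = 8*(-6 - 9) = 8*(-15) = -120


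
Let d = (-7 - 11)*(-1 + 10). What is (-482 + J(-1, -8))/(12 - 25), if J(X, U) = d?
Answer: 644/13 ≈ 49.538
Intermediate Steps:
d = -162 (d = -18*9 = -162)
J(X, U) = -162
(-482 + J(-1, -8))/(12 - 25) = (-482 - 162)/(12 - 25) = -644/(-13) = -644*(-1/13) = 644/13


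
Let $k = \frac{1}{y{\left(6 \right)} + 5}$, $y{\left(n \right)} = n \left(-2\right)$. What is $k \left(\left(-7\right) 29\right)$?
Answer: $29$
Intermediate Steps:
$y{\left(n \right)} = - 2 n$
$k = - \frac{1}{7}$ ($k = \frac{1}{\left(-2\right) 6 + 5} = \frac{1}{-12 + 5} = \frac{1}{-7} = - \frac{1}{7} \approx -0.14286$)
$k \left(\left(-7\right) 29\right) = - \frac{\left(-7\right) 29}{7} = \left(- \frac{1}{7}\right) \left(-203\right) = 29$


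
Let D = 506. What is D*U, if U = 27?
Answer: 13662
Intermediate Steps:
D*U = 506*27 = 13662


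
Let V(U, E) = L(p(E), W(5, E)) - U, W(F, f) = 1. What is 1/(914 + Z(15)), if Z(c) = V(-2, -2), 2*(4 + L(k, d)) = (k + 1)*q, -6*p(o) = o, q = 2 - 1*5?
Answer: 1/910 ≈ 0.0010989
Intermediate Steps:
q = -3 (q = 2 - 5 = -3)
p(o) = -o/6
L(k, d) = -11/2 - 3*k/2 (L(k, d) = -4 + ((k + 1)*(-3))/2 = -4 + ((1 + k)*(-3))/2 = -4 + (-3 - 3*k)/2 = -4 + (-3/2 - 3*k/2) = -11/2 - 3*k/2)
V(U, E) = -11/2 - U + E/4 (V(U, E) = (-11/2 - (-1)*E/4) - U = (-11/2 + E/4) - U = -11/2 - U + E/4)
Z(c) = -4 (Z(c) = -11/2 - 1*(-2) + (¼)*(-2) = -11/2 + 2 - ½ = -4)
1/(914 + Z(15)) = 1/(914 - 4) = 1/910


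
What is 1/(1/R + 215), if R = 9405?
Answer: 9405/2022076 ≈ 0.0046512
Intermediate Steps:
1/(1/R + 215) = 1/(1/9405 + 215) = 1/(2022076/9405) = 9405/2022076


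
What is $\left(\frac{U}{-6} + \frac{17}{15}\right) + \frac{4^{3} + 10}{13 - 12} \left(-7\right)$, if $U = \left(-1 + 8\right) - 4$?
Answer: $- \frac{15521}{30} \approx -517.37$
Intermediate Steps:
$U = 3$ ($U = 7 - 4 = 3$)
$\left(\frac{U}{-6} + \frac{17}{15}\right) + \frac{4^{3} + 10}{13 - 12} \left(-7\right) = \left(\frac{3}{-6} + \frac{17}{15}\right) + \frac{4^{3} + 10}{13 - 12} \left(-7\right) = \left(3 \left(- \frac{1}{6}\right) + 17 \cdot \frac{1}{15}\right) + \frac{64 + 10}{1} \left(-7\right) = \left(- \frac{1}{2} + \frac{17}{15}\right) + 74 \cdot 1 \left(-7\right) = \frac{19}{30} + 74 \left(-7\right) = \frac{19}{30} - 518 = - \frac{15521}{30}$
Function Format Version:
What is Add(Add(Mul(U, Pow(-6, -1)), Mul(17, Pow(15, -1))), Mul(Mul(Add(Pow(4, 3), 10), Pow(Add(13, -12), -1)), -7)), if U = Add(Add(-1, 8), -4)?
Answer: Rational(-15521, 30) ≈ -517.37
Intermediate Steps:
U = 3 (U = Add(7, -4) = 3)
Add(Add(Mul(U, Pow(-6, -1)), Mul(17, Pow(15, -1))), Mul(Mul(Add(Pow(4, 3), 10), Pow(Add(13, -12), -1)), -7)) = Add(Add(Mul(3, Pow(-6, -1)), Mul(17, Pow(15, -1))), Mul(Mul(Add(Pow(4, 3), 10), Pow(Add(13, -12), -1)), -7)) = Add(Add(Mul(3, Rational(-1, 6)), Mul(17, Rational(1, 15))), Mul(Mul(Add(64, 10), Pow(1, -1)), -7)) = Add(Add(Rational(-1, 2), Rational(17, 15)), Mul(Mul(74, 1), -7)) = Add(Rational(19, 30), Mul(74, -7)) = Add(Rational(19, 30), -518) = Rational(-15521, 30)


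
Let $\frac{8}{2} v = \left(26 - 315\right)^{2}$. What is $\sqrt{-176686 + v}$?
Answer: $\frac{3 i \sqrt{69247}}{2} \approx 394.72 i$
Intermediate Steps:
$v = \frac{83521}{4}$ ($v = \frac{\left(26 - 315\right)^{2}}{4} = \frac{\left(-289\right)^{2}}{4} = \frac{1}{4} \cdot 83521 = \frac{83521}{4} \approx 20880.0$)
$\sqrt{-176686 + v} = \sqrt{-176686 + \frac{83521}{4}} = \sqrt{- \frac{623223}{4}} = \frac{3 i \sqrt{69247}}{2}$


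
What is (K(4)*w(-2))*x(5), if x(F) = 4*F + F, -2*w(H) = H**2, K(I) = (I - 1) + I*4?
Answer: -950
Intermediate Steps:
K(I) = -1 + 5*I (K(I) = (-1 + I) + 4*I = -1 + 5*I)
w(H) = -H**2/2
x(F) = 5*F
(K(4)*w(-2))*x(5) = ((-1 + 5*4)*(-1/2*(-2)**2))*(5*5) = ((-1 + 20)*(-1/2*4))*25 = (19*(-2))*25 = -38*25 = -950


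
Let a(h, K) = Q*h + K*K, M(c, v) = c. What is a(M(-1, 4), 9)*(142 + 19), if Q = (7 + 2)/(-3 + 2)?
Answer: 14490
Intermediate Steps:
Q = -9 (Q = 9/(-1) = 9*(-1) = -9)
a(h, K) = K² - 9*h (a(h, K) = -9*h + K*K = -9*h + K² = K² - 9*h)
a(M(-1, 4), 9)*(142 + 19) = (9² - 9*(-1))*(142 + 19) = (81 + 9)*161 = 90*161 = 14490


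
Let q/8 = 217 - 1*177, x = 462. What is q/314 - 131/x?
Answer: 53353/72534 ≈ 0.73556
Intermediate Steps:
q = 320 (q = 8*(217 - 1*177) = 8*(217 - 177) = 8*40 = 320)
q/314 - 131/x = 320/314 - 131/462 = 320*(1/314) - 131*1/462 = 160/157 - 131/462 = 53353/72534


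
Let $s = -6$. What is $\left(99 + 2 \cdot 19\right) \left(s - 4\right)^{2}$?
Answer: $13700$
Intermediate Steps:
$\left(99 + 2 \cdot 19\right) \left(s - 4\right)^{2} = \left(99 + 2 \cdot 19\right) \left(-6 - 4\right)^{2} = \left(99 + 38\right) \left(-10\right)^{2} = 137 \cdot 100 = 13700$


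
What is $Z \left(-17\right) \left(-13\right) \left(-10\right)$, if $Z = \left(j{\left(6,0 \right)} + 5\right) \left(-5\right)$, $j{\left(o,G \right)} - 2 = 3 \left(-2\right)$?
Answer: $11050$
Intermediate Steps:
$j{\left(o,G \right)} = -4$ ($j{\left(o,G \right)} = 2 + 3 \left(-2\right) = 2 - 6 = -4$)
$Z = -5$ ($Z = \left(-4 + 5\right) \left(-5\right) = 1 \left(-5\right) = -5$)
$Z \left(-17\right) \left(-13\right) \left(-10\right) = - 5 \left(-17\right) \left(-13\right) \left(-10\right) = - 5 \cdot 221 \left(-10\right) = \left(-5\right) \left(-2210\right) = 11050$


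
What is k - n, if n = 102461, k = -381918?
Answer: -484379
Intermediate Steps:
k - n = -381918 - 1*102461 = -381918 - 102461 = -484379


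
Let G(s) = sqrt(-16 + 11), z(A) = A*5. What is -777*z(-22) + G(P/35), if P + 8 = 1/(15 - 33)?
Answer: 85470 + I*sqrt(5) ≈ 85470.0 + 2.2361*I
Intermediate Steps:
z(A) = 5*A
P = -145/18 (P = -8 + 1/(15 - 33) = -8 + 1/(-18) = -8 - 1/18 = -145/18 ≈ -8.0556)
G(s) = I*sqrt(5) (G(s) = sqrt(-5) = I*sqrt(5))
-777*z(-22) + G(P/35) = -3885*(-22) + I*sqrt(5) = -777*(-110) + I*sqrt(5) = 85470 + I*sqrt(5)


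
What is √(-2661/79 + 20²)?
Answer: √2286181/79 ≈ 19.139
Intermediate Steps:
√(-2661/79 + 20²) = √(-2661*1/79 + 400) = √(-2661/79 + 400) = √(28939/79) = √2286181/79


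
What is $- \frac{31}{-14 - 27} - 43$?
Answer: $- \frac{1732}{41} \approx -42.244$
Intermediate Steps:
$- \frac{31}{-14 - 27} - 43 = - \frac{31}{-41} - 43 = \left(-31\right) \left(- \frac{1}{41}\right) - 43 = \frac{31}{41} - 43 = - \frac{1732}{41}$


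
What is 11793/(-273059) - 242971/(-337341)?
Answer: 62367155876/92113996119 ≈ 0.67706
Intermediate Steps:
11793/(-273059) - 242971/(-337341) = 11793*(-1/273059) - 242971*(-1/337341) = -11793/273059 + 242971/337341 = 62367155876/92113996119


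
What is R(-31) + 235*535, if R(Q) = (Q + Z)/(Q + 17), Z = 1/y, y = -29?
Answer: 25522625/203 ≈ 1.2573e+5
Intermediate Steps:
Z = -1/29 (Z = 1/(-29) = -1/29 ≈ -0.034483)
R(Q) = (-1/29 + Q)/(17 + Q) (R(Q) = (Q - 1/29)/(Q + 17) = (-1/29 + Q)/(17 + Q))
R(-31) + 235*535 = (-1/29 - 31)/(17 - 31) + 235*535 = -900/29/(-14) + 125725 = -1/14*(-900/29) + 125725 = 450/203 + 125725 = 25522625/203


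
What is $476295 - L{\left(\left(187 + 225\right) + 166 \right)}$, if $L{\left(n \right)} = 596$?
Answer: $475699$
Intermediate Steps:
$476295 - L{\left(\left(187 + 225\right) + 166 \right)} = 476295 - 596 = 475699$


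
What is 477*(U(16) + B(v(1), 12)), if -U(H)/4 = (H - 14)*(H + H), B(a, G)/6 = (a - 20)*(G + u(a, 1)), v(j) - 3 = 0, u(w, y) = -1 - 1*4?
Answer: -462690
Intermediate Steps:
u(w, y) = -5 (u(w, y) = -1 - 4 = -5)
v(j) = 3 (v(j) = 3 + 0 = 3)
B(a, G) = 6*(-20 + a)*(-5 + G) (B(a, G) = 6*((a - 20)*(G - 5)) = 6*((-20 + a)*(-5 + G)) = 6*(-20 + a)*(-5 + G))
U(H) = -8*H*(-14 + H) (U(H) = -4*(H - 14)*(H + H) = -4*(-14 + H)*2*H = -8*H*(-14 + H))
477*(U(16) + B(v(1), 12)) = 477*(8*16*(14 - 1*16) + (600 - 120*12 - 30*3 + 6*12*3)) = 477*(8*16*(14 - 16) + (600 - 1440 - 90 + 216)) = 477*(8*16*(-2) - 714) = 477*(-256 - 714) = 477*(-970) = -462690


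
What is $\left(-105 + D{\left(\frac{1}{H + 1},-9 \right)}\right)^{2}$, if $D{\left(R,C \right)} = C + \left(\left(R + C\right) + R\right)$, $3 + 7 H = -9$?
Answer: $\frac{395641}{25} \approx 15826.0$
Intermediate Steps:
$H = - \frac{12}{7}$ ($H = - \frac{3}{7} + \frac{1}{7} \left(-9\right) = - \frac{3}{7} - \frac{9}{7} = - \frac{12}{7} \approx -1.7143$)
$D{\left(R,C \right)} = 2 C + 2 R$ ($D{\left(R,C \right)} = C + \left(\left(C + R\right) + R\right) = C + \left(C + 2 R\right) = 2 C + 2 R$)
$\left(-105 + D{\left(\frac{1}{H + 1},-9 \right)}\right)^{2} = \left(-105 + \left(2 \left(-9\right) + \frac{2}{- \frac{12}{7} + 1}\right)\right)^{2} = \left(-105 - \left(18 - \frac{2}{- \frac{5}{7}}\right)\right)^{2} = \left(-105 + \left(-18 + 2 \left(- \frac{7}{5}\right)\right)\right)^{2} = \left(-105 - \frac{104}{5}\right)^{2} = \left(- \frac{629}{5}\right)^{2} = \frac{395641}{25}$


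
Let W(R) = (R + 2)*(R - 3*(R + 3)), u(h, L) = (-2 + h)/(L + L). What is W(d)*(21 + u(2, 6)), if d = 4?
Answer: -2142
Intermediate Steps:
u(h, L) = (-2 + h)/(2*L) (u(h, L) = (-2 + h)/((2*L)) = (-2 + h)*(1/(2*L)) = (-2 + h)/(2*L))
W(R) = (-9 - 2*R)*(2 + R) (W(R) = (2 + R)*(R - 3*(3 + R)) = (2 + R)*(R + (-9 - 3*R)) = (2 + R)*(-9 - 2*R) = (-9 - 2*R)*(2 + R))
W(d)*(21 + u(2, 6)) = (-18 - 13*4 - 2*4²)*(21 + (½)*(-2 + 2)/6) = (-18 - 52 - 2*16)*(21 + (½)*(⅙)*0) = (-18 - 52 - 32)*(21 + 0) = -102*21 = -2142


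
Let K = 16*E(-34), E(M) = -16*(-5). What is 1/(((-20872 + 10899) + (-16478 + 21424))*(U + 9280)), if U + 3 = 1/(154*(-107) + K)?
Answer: -15198/708766004815 ≈ -2.1443e-8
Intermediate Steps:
E(M) = 80
K = 1280 (K = 16*80 = 1280)
U = -45595/15198 (U = -3 + 1/(154*(-107) + 1280) = -3 + 1/(-16478 + 1280) = -3 + 1/(-15198) = -3 - 1/15198 = -45595/15198 ≈ -3.0001)
1/(((-20872 + 10899) + (-16478 + 21424))*(U + 9280)) = 1/(((-20872 + 10899) + (-16478 + 21424))*(-45595/15198 + 9280)) = 1/((-9973 + 4946)*(140991845/15198)) = 1/(-5027*140991845/15198) = 1/(-708766004815/15198) = -15198/708766004815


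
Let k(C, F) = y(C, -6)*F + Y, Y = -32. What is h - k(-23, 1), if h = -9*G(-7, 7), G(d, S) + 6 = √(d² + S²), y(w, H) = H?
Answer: 92 - 63*√2 ≈ 2.9045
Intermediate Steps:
G(d, S) = -6 + √(S² + d²) (G(d, S) = -6 + √(d² + S²) = -6 + √(S² + d²))
h = 54 - 63*√2 (h = -9*(-6 + √(7² + (-7)²)) = -9*(-6 + √(49 + 49)) = -9*(-6 + √98) = -9*(-6 + 7*√2) = 54 - 63*√2 ≈ -35.095)
k(C, F) = -32 - 6*F (k(C, F) = -6*F - 32 = -32 - 6*F)
h - k(-23, 1) = (54 - 63*√2) - (-32 - 6*1) = (54 - 63*√2) - (-32 - 6) = (54 - 63*√2) - 1*(-38) = (54 - 63*√2) + 38 = 92 - 63*√2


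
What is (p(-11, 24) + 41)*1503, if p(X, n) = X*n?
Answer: -335169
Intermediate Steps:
(p(-11, 24) + 41)*1503 = (-11*24 + 41)*1503 = (-264 + 41)*1503 = -223*1503 = -335169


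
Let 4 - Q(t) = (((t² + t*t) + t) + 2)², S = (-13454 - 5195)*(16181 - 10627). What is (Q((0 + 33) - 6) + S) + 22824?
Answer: -105764887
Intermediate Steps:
S = -103576546 (S = -18649*5554 = -103576546)
Q(t) = 4 - (2 + t + 2*t²)² (Q(t) = 4 - (((t² + t*t) + t) + 2)² = 4 - (((t² + t²) + t) + 2)² = 4 - ((2*t² + t) + 2)² = 4 - ((t + 2*t²) + 2)² = 4 - (2 + t + 2*t²)²)
(Q((0 + 33) - 6) + S) + 22824 = ((4 - (2 + ((0 + 33) - 6) + 2*((0 + 33) - 6)²)²) - 103576546) + 22824 = ((4 - (2 + (33 - 6) + 2*(33 - 6)²)²) - 103576546) + 22824 = ((4 - (2 + 27 + 2*27²)²) - 103576546) + 22824 = ((4 - (2 + 27 + 2*729)²) - 103576546) + 22824 = ((4 - (2 + 27 + 1458)²) - 103576546) + 22824 = ((4 - 1*1487²) - 103576546) + 22824 = ((4 - 1*2211169) - 103576546) + 22824 = ((4 - 2211169) - 103576546) + 22824 = (-2211165 - 103576546) + 22824 = -105787711 + 22824 = -105764887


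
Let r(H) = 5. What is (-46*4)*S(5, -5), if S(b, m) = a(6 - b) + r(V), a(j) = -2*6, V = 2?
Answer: 1288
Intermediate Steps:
a(j) = -12
S(b, m) = -7 (S(b, m) = -12 + 5 = -7)
(-46*4)*S(5, -5) = -46*4*(-7) = -184*(-7) = 1288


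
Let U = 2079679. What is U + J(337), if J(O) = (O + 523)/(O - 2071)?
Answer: 1803081263/867 ≈ 2.0797e+6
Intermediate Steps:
J(O) = (523 + O)/(-2071 + O)
U + J(337) = 2079679 + (523 + 337)/(-2071 + 337) = 2079679 + 860/(-1734) = 2079679 - 1/1734*860 = 2079679 - 430/867 = 1803081263/867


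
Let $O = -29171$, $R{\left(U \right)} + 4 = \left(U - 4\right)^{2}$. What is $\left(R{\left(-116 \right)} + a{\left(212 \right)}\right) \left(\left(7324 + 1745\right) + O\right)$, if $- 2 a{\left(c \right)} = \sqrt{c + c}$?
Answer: $-289388392 + 20102 \sqrt{106} \approx -2.8918 \cdot 10^{8}$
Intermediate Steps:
$R{\left(U \right)} = -4 + \left(-4 + U\right)^{2}$ ($R{\left(U \right)} = -4 + \left(U - 4\right)^{2} = -4 + \left(-4 + U\right)^{2}$)
$a{\left(c \right)} = - \frac{\sqrt{2} \sqrt{c}}{2}$ ($a{\left(c \right)} = - \frac{\sqrt{c + c}}{2} = - \frac{\sqrt{2 c}}{2} = - \frac{\sqrt{2} \sqrt{c}}{2}$)
$\left(R{\left(-116 \right)} + a{\left(212 \right)}\right) \left(\left(7324 + 1745\right) + O\right) = \left(\left(-4 + \left(-4 - 116\right)^{2}\right) - \frac{\sqrt{2} \sqrt{212}}{2}\right) \left(\left(7324 + 1745\right) - 29171\right) = \left(\left(-4 + \left(-120\right)^{2}\right) - \frac{\sqrt{2} \cdot 2 \sqrt{53}}{2}\right) \left(9069 - 29171\right) = \left(\left(-4 + 14400\right) - \sqrt{106}\right) \left(-20102\right) = \left(14396 - \sqrt{106}\right) \left(-20102\right) = -289388392 + 20102 \sqrt{106}$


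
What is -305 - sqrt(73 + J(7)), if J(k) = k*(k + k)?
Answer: -305 - 3*sqrt(19) ≈ -318.08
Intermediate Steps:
J(k) = 2*k**2 (J(k) = k*(2*k) = 2*k**2)
-305 - sqrt(73 + J(7)) = -305 - sqrt(73 + 2*7**2) = -305 - sqrt(73 + 2*49) = -305 - sqrt(73 + 98) = -305 - sqrt(171) = -305 - 3*sqrt(19)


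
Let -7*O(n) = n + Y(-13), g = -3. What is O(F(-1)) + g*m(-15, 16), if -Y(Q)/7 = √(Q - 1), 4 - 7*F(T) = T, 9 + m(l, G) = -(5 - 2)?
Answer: 1759/49 + I*√14 ≈ 35.898 + 3.7417*I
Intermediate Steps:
m(l, G) = -12 (m(l, G) = -9 - (5 - 2) = -9 - 1*3 = -9 - 3 = -12)
F(T) = 4/7 - T/7
Y(Q) = -7*√(-1 + Q) (Y(Q) = -7*√(Q - 1) = -7*√(-1 + Q))
O(n) = -n/7 + I*√14 (O(n) = -(n - 7*√(-1 - 13))/7 = -(n - 7*I*√14)/7 = -n/7 + I*√14)
O(F(-1)) + g*m(-15, 16) = (-(4/7 - ⅐*(-1))/7 + I*√14) - 3*(-12) = (-(4/7 + ⅐)/7 + I*√14) + 36 = (-⅐*5/7 + I*√14) + 36 = (-5/49 + I*√14) + 36 = 1759/49 + I*√14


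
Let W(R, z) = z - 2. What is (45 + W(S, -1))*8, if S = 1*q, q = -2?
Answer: 336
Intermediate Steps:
S = -2 (S = 1*(-2) = -2)
W(R, z) = -2 + z
(45 + W(S, -1))*8 = (45 + (-2 - 1))*8 = (45 - 3)*8 = 42*8 = 336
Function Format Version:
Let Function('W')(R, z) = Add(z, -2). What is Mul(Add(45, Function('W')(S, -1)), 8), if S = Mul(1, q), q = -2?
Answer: 336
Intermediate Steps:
S = -2 (S = Mul(1, -2) = -2)
Function('W')(R, z) = Add(-2, z)
Mul(Add(45, Function('W')(S, -1)), 8) = Mul(Add(45, Add(-2, -1)), 8) = Mul(Add(45, -3), 8) = Mul(42, 8) = 336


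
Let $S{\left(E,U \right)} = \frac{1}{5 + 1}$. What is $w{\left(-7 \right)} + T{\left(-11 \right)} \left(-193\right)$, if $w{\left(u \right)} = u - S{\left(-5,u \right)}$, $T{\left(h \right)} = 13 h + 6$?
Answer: $\frac{158603}{6} \approx 26434.0$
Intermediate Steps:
$S{\left(E,U \right)} = \frac{1}{6}$
$T{\left(h \right)} = 6 + 13 h$
$w{\left(u \right)} = - \frac{1}{6} + u$ ($w{\left(u \right)} = u - \frac{1}{6} = - \frac{1}{6} + u$)
$w{\left(-7 \right)} + T{\left(-11 \right)} \left(-193\right) = \left(- \frac{1}{6} - 7\right) + \left(6 + 13 \left(-11\right)\right) \left(-193\right) = - \frac{43}{6} + \left(6 - 143\right) \left(-193\right) = - \frac{43}{6} - -26441 = - \frac{43}{6} + 26441 = \frac{158603}{6}$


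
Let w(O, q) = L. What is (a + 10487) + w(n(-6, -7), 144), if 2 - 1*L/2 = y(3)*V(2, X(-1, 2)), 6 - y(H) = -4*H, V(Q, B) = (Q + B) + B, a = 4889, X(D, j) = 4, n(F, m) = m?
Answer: 15020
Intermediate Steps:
V(Q, B) = Q + 2*B (V(Q, B) = (B + Q) + B = Q + 2*B)
y(H) = 6 + 4*H (y(H) = 6 - (-4)*H = 6 + 4*H)
L = -356 (L = 4 - 2*(6 + 4*3)*(2 + 2*4) = 4 - 2*(6 + 12)*(2 + 8) = 4 - 36*10 = 4 - 2*180 = 4 - 360 = -356)
w(O, q) = -356
(a + 10487) + w(n(-6, -7), 144) = (4889 + 10487) - 356 = 15376 - 356 = 15020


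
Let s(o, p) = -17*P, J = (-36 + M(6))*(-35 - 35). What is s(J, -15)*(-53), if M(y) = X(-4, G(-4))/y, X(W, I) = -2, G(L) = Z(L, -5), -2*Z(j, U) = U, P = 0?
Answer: 0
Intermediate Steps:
Z(j, U) = -U/2
G(L) = 5/2 (G(L) = -1/2*(-5) = 5/2)
M(y) = -2/y
J = 7630/3 (J = (-36 - 2/6)*(-35 - 35) = (-36 - 2*1/6)*(-70) = (-36 - 1/3)*(-70) = -109/3*(-70) = 7630/3 ≈ 2543.3)
s(o, p) = 0 (s(o, p) = -17*0 = 0)
s(J, -15)*(-53) = 0*(-53) = 0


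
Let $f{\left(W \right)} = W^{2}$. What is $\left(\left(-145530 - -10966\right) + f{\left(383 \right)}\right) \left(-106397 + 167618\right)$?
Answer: $742304625$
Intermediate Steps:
$\left(\left(-145530 - -10966\right) + f{\left(383 \right)}\right) \left(-106397 + 167618\right) = \left(\left(-145530 - -10966\right) + 383^{2}\right) \left(-106397 + 167618\right) = \left(\left(-145530 + 10966\right) + 146689\right) 61221 = \left(-134564 + 146689\right) 61221 = 12125 \cdot 61221 = 742304625$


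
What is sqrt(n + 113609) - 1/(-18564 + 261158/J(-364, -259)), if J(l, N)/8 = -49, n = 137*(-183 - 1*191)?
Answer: 196/3769123 + sqrt(62371) ≈ 249.74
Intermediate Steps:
n = -51238 (n = 137*(-183 - 191) = 137*(-374) = -51238)
J(l, N) = -392 (J(l, N) = 8*(-49) = -392)
sqrt(n + 113609) - 1/(-18564 + 261158/J(-364, -259)) = sqrt(-51238 + 113609) - 1/(-18564 + 261158/(-392)) = sqrt(62371) - 1/(-18564 + 261158*(-1/392)) = sqrt(62371) - 1/(-18564 - 130579/196) = sqrt(62371) - 1/(-3769123/196) = sqrt(62371) - 1*(-196/3769123) = sqrt(62371) + 196/3769123 = 196/3769123 + sqrt(62371)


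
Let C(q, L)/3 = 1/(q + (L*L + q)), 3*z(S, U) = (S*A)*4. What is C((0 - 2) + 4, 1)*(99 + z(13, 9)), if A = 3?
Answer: 453/5 ≈ 90.600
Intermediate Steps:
z(S, U) = 4*S (z(S, U) = ((S*3)*4)/3 = ((3*S)*4)/3 = (12*S)/3 = 4*S)
C(q, L) = 3/(L² + 2*q) (C(q, L) = 3/(q + (L*L + q)) = 3/(q + (L² + q)) = 3/(q + (q + L²)) = 3/(L² + 2*q))
C((0 - 2) + 4, 1)*(99 + z(13, 9)) = (3/(1² + 2*((0 - 2) + 4)))*(99 + 4*13) = (3/(1 + 2*(-2 + 4)))*(99 + 52) = (3/(1 + 2*2))*151 = (3/(1 + 4))*151 = (3/5)*151 = (3*(⅕))*151 = (⅗)*151 = 453/5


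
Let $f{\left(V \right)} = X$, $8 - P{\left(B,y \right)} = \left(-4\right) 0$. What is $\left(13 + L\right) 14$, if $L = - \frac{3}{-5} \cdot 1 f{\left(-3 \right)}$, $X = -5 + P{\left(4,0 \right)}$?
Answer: $\frac{1036}{5} \approx 207.2$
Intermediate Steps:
$P{\left(B,y \right)} = 8$ ($P{\left(B,y \right)} = 8 - \left(-4\right) 0 = 8 - 0 = 8 + 0 = 8$)
$X = 3$ ($X = -5 + 8 = 3$)
$f{\left(V \right)} = 3$
$L = \frac{9}{5}$ ($L = - \frac{3}{-5} \cdot 1 \cdot 3 = \left(-3\right) \left(- \frac{1}{5}\right) 1 \cdot 3 = \frac{3}{5} \cdot 1 \cdot 3 = \frac{3}{5} \cdot 3 = \frac{9}{5} \approx 1.8$)
$\left(13 + L\right) 14 = \left(13 + \frac{9}{5}\right) 14 = \frac{74}{5} \cdot 14 = \frac{1036}{5}$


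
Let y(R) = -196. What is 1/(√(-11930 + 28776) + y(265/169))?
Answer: -98/10785 - √16846/21570 ≈ -0.015104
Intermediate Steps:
1/(√(-11930 + 28776) + y(265/169)) = 1/(√(-11930 + 28776) - 196) = 1/(√16846 - 196) = 1/(-196 + √16846)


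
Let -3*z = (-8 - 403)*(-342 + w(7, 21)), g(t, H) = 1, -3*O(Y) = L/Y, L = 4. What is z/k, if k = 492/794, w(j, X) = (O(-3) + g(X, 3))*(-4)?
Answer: -85118785/1107 ≈ -76891.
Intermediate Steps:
O(Y) = -4/(3*Y)
w(j, X) = -52/9 (w(j, X) = (-4/3/(-3) + 1)*(-4) = (-4/3*(-1/3) + 1)*(-4) = (4/9 + 1)*(-4) = (13/9)*(-4) = -52/9)
k = 246/397 (k = 492*(1/794) = 246/397 ≈ 0.61965)
z = -428810/9 (z = -(-8 - 403)*(-342 - 52/9)/3 = -(-137)*(-3130)/9 = -1/3*428810/3 = -428810/9 ≈ -47646.)
z/k = -428810/(9*246/397) = -428810/9*397/246 = -85118785/1107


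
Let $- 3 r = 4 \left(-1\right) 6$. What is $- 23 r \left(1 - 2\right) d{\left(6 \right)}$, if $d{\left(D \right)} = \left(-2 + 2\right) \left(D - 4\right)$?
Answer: $0$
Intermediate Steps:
$r = 8$ ($r = - \frac{4 \left(-1\right) 6}{3} = - \frac{\left(-4\right) 6}{3} = \left(- \frac{1}{3}\right) \left(-24\right) = 8$)
$d{\left(D \right)} = 0$ ($d{\left(D \right)} = 0 \left(-4 + D\right) = 0$)
$- 23 r \left(1 - 2\right) d{\left(6 \right)} = - 23 \cdot 8 \left(1 - 2\right) 0 = - 23 \cdot 8 \left(-1\right) 0 = \left(-23\right) \left(-8\right) 0 = 184 \cdot 0 = 0$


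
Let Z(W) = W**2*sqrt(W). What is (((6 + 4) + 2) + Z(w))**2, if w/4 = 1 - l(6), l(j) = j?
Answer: -3199856 + 19200*I*sqrt(5) ≈ -3.1999e+6 + 42933.0*I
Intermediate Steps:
w = -20 (w = 4*(1 - 1*6) = 4*(1 - 6) = 4*(-5) = -20)
Z(W) = W**(5/2)
(((6 + 4) + 2) + Z(w))**2 = (((6 + 4) + 2) + (-20)**(5/2))**2 = ((10 + 2) + 800*I*sqrt(5))**2 = (12 + 800*I*sqrt(5))**2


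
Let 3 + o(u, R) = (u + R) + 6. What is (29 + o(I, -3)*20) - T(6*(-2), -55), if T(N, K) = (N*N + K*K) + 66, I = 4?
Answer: -3126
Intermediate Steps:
T(N, K) = 66 + K² + N² (T(N, K) = (N² + K²) + 66 = (K² + N²) + 66 = 66 + K² + N²)
o(u, R) = 3 + R + u (o(u, R) = -3 + ((u + R) + 6) = -3 + ((R + u) + 6) = -3 + (6 + R + u) = 3 + R + u)
(29 + o(I, -3)*20) - T(6*(-2), -55) = (29 + (3 - 3 + 4)*20) - (66 + (-55)² + (6*(-2))²) = (29 + 4*20) - (66 + 3025 + (-12)²) = (29 + 80) - (66 + 3025 + 144) = 109 - 1*3235 = 109 - 3235 = -3126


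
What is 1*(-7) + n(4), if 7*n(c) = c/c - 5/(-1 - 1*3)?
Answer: -187/28 ≈ -6.6786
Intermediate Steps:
n(c) = 9/28 (n(c) = (c/c - 5/(-1 - 1*3))/7 = (1 - 5/(-1 - 3))/7 = (1 - 5/(-4))/7 = (1 - 5*(-¼))/7 = (1 + 5/4)/7 = (⅐)*(9/4) = 9/28)
1*(-7) + n(4) = 1*(-7) + 9/28 = -7 + 9/28 = -187/28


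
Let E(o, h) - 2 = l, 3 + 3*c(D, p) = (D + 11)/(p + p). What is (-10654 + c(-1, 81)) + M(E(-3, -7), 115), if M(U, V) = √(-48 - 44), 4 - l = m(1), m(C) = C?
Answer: -2589160/243 + 2*I*√23 ≈ -10655.0 + 9.5917*I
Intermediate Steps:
c(D, p) = -1 + (11 + D)/(6*p) (c(D, p) = -1 + ((D + 11)/(p + p))/3 = -1 + ((11 + D)/((2*p)))/3 = -1 + ((11 + D)*(1/(2*p)))/3 = -1 + ((11 + D)/(2*p))/3 = -1 + (11 + D)/(6*p))
l = 3 (l = 4 - 1*1 = 4 - 1 = 3)
E(o, h) = 5 (E(o, h) = 2 + 3 = 5)
M(U, V) = 2*I*√23 (M(U, V) = √(-92) = 2*I*√23)
(-10654 + c(-1, 81)) + M(E(-3, -7), 115) = (-10654 + (⅙)*(11 - 1 - 6*81)/81) + 2*I*√23 = (-10654 + (⅙)*(1/81)*(11 - 1 - 486)) + 2*I*√23 = (-10654 + (⅙)*(1/81)*(-476)) + 2*I*√23 = (-10654 - 238/243) + 2*I*√23 = -2589160/243 + 2*I*√23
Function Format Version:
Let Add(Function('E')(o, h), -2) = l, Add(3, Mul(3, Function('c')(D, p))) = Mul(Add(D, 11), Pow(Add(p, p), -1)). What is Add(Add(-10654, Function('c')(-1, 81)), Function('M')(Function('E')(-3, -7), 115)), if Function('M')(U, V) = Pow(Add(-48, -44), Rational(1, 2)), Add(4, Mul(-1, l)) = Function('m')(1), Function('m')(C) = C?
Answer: Add(Rational(-2589160, 243), Mul(2, I, Pow(23, Rational(1, 2)))) ≈ Add(-10655., Mul(9.5917, I))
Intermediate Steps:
Function('c')(D, p) = Add(-1, Mul(Rational(1, 6), Pow(p, -1), Add(11, D))) (Function('c')(D, p) = Add(-1, Mul(Rational(1, 3), Mul(Add(D, 11), Pow(Add(p, p), -1)))) = Add(-1, Mul(Rational(1, 3), Mul(Add(11, D), Pow(Mul(2, p), -1)))) = Add(-1, Mul(Rational(1, 3), Mul(Add(11, D), Mul(Rational(1, 2), Pow(p, -1))))) = Add(-1, Mul(Rational(1, 3), Mul(Rational(1, 2), Pow(p, -1), Add(11, D)))) = Add(-1, Mul(Rational(1, 6), Pow(p, -1), Add(11, D))))
l = 3 (l = Add(4, Mul(-1, 1)) = Add(4, -1) = 3)
Function('E')(o, h) = 5 (Function('E')(o, h) = Add(2, 3) = 5)
Function('M')(U, V) = Mul(2, I, Pow(23, Rational(1, 2))) (Function('M')(U, V) = Pow(-92, Rational(1, 2)) = Mul(2, I, Pow(23, Rational(1, 2))))
Add(Add(-10654, Function('c')(-1, 81)), Function('M')(Function('E')(-3, -7), 115)) = Add(Add(-10654, Mul(Rational(1, 6), Pow(81, -1), Add(11, -1, Mul(-6, 81)))), Mul(2, I, Pow(23, Rational(1, 2)))) = Add(Add(-10654, Mul(Rational(1, 6), Rational(1, 81), Add(11, -1, -486))), Mul(2, I, Pow(23, Rational(1, 2)))) = Add(Add(-10654, Mul(Rational(1, 6), Rational(1, 81), -476)), Mul(2, I, Pow(23, Rational(1, 2)))) = Add(Add(-10654, Rational(-238, 243)), Mul(2, I, Pow(23, Rational(1, 2)))) = Add(Rational(-2589160, 243), Mul(2, I, Pow(23, Rational(1, 2))))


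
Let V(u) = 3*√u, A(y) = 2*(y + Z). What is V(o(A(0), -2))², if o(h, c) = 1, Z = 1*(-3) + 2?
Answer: 9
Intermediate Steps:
Z = -1 (Z = -3 + 2 = -1)
A(y) = -2 + 2*y (A(y) = 2*(y - 1) = 2*(-1 + y) = -2 + 2*y)
V(o(A(0), -2))² = (3*√1)² = (3*1)² = 3² = 9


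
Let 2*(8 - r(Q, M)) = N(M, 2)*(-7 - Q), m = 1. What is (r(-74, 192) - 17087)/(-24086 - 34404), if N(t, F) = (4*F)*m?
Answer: 17347/58490 ≈ 0.29658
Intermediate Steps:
N(t, F) = 4*F (N(t, F) = (4*F)*1 = 4*F)
r(Q, M) = 36 + 4*Q (r(Q, M) = 8 - 4*2*(-7 - Q)/2 = 8 - 4*(-7 - Q) = 8 - (-56 - 8*Q)/2 = 8 + (28 + 4*Q) = 36 + 4*Q)
(r(-74, 192) - 17087)/(-24086 - 34404) = ((36 + 4*(-74)) - 17087)/(-24086 - 34404) = ((36 - 296) - 17087)/(-58490) = (-260 - 17087)*(-1/58490) = -17347*(-1/58490) = 17347/58490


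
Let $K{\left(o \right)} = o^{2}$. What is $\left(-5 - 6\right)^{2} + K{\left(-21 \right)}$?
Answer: $562$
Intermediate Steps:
$\left(-5 - 6\right)^{2} + K{\left(-21 \right)} = \left(-5 - 6\right)^{2} + \left(-21\right)^{2} = \left(-5 - 6\right)^{2} + 441 = \left(-11\right)^{2} + 441 = 121 + 441 = 562$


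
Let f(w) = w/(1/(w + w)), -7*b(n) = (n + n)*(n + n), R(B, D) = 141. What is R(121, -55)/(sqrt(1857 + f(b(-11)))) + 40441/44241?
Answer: 40441/44241 + 987*sqrt(559505)/559505 ≈ 2.2336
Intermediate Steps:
b(n) = -4*n**2/7 (b(n) = -(n + n)*(n + n)/7 = -2*n*2*n/7 = -4*n**2/7)
f(w) = 2*w**2 (f(w) = w/(1/(2*w)) = w/((1/(2*w))) = w*(2*w) = 2*w**2)
R(121, -55)/(sqrt(1857 + f(b(-11)))) + 40441/44241 = 141/(sqrt(1857 + 2*(-4/7*(-11)**2)**2)) + 40441/44241 = 141/(sqrt(1857 + 2*(-4/7*121)**2)) + 40441*(1/44241) = 141/(sqrt(1857 + 2*(-484/7)**2)) + 40441/44241 = 141/(sqrt(1857 + 2*(234256/49))) + 40441/44241 = 141/(sqrt(1857 + 468512/49)) + 40441/44241 = 141/(sqrt(559505/49)) + 40441/44241 = 141/((sqrt(559505)/7)) + 40441/44241 = 141*(7*sqrt(559505)/559505) + 40441/44241 = 987*sqrt(559505)/559505 + 40441/44241 = 40441/44241 + 987*sqrt(559505)/559505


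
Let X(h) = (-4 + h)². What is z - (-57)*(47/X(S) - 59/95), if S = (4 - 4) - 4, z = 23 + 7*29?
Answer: 74387/320 ≈ 232.46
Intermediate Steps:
z = 226 (z = 23 + 203 = 226)
S = -4 (S = 0 - 4 = -4)
z - (-57)*(47/X(S) - 59/95) = 226 - (-57)*(47/((-4 - 4)²) - 59/95) = 226 - (-57)*(47/((-8)²) - 59*1/95) = 226 - (-57)*(47/64 - 59/95) = 226 - (-57)*689/6080 = 226 - 1*(-2067/320) = 226 + 2067/320 = 74387/320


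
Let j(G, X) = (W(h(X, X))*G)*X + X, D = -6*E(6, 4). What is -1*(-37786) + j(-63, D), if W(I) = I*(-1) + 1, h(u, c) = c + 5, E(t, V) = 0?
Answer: 37786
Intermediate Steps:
h(u, c) = 5 + c
W(I) = 1 - I (W(I) = -I + 1 = 1 - I)
D = 0 (D = -6*0 = 0)
j(G, X) = X + G*X*(-4 - X) (j(G, X) = ((1 - (5 + X))*G)*X + X = ((1 + (-5 - X))*G)*X + X = ((-4 - X)*G)*X + X = (G*(-4 - X))*X + X = G*X*(-4 - X) + X = X + G*X*(-4 - X))
-1*(-37786) + j(-63, D) = -1*(-37786) - 1*0*(-1 - 63*(4 + 0)) = 37786 - 1*0*(-1 - 63*4) = 37786 - 1*0*(-1 - 252) = 37786 - 1*0*(-253) = 37786 + 0 = 37786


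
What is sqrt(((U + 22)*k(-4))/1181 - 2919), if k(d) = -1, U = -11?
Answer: 5*I*sqrt(162852814)/1181 ≈ 54.028*I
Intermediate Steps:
sqrt(((U + 22)*k(-4))/1181 - 2919) = sqrt(((-11 + 22)*(-1))/1181 - 2919) = sqrt((11*(-1))*(1/1181) - 2919) = sqrt(-11*1/1181 - 2919) = sqrt(-11/1181 - 2919) = sqrt(-3447350/1181) = 5*I*sqrt(162852814)/1181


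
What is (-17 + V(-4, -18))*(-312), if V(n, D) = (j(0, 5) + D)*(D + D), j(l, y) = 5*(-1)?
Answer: -253032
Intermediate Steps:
j(l, y) = -5
V(n, D) = 2*D*(-5 + D) (V(n, D) = (-5 + D)*(D + D) = (-5 + D)*(2*D) = 2*D*(-5 + D))
(-17 + V(-4, -18))*(-312) = (-17 + 2*(-18)*(-5 - 18))*(-312) = (-17 + 2*(-18)*(-23))*(-312) = (-17 + 828)*(-312) = 811*(-312) = -253032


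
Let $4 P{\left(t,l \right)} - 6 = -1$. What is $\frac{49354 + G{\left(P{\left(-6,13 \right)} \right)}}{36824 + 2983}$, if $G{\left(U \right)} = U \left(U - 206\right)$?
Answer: $\frac{785569}{636912} \approx 1.2334$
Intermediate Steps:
$P{\left(t,l \right)} = \frac{5}{4}$ ($P{\left(t,l \right)} = \frac{3}{2} + \frac{1}{4} \left(-1\right) = \frac{3}{2} - \frac{1}{4} = \frac{5}{4}$)
$G{\left(U \right)} = U \left(-206 + U\right)$
$\frac{49354 + G{\left(P{\left(-6,13 \right)} \right)}}{36824 + 2983} = \frac{49354 + \frac{5 \left(-206 + \frac{5}{4}\right)}{4}}{36824 + 2983} = \frac{49354 + \frac{5}{4} \left(- \frac{819}{4}\right)}{39807} = \left(49354 - \frac{4095}{16}\right) \frac{1}{39807} = \frac{785569}{16} \cdot \frac{1}{39807} = \frac{785569}{636912}$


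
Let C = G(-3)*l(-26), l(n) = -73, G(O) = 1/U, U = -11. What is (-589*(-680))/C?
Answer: 4405720/73 ≈ 60352.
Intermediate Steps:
G(O) = -1/11 (G(O) = 1/(-11) = -1/11)
C = 73/11 (C = -1/11*(-73) = 73/11 ≈ 6.6364)
(-589*(-680))/C = (-589*(-680))/(73/11) = 400520*(11/73) = 4405720/73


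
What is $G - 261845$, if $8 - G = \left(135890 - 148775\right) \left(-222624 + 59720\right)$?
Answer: $-2099279877$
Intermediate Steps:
$G = -2099018032$ ($G = 8 - \left(135890 - 148775\right) \left(-222624 + 59720\right) = 8 - \left(-12885\right) \left(-162904\right) = 8 - 2099018040 = -2099018032$)
$G - 261845 = -2099018032 - 261845 = -2099279877$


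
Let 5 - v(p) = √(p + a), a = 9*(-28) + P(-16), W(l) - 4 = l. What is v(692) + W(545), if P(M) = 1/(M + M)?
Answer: 554 - 19*√78/8 ≈ 533.02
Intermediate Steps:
W(l) = 4 + l
P(M) = 1/(2*M)
a = -8065/32 (a = 9*(-28) + (½)/(-16) = -252 + (½)*(-1/16) = -252 - 1/32 = -8065/32 ≈ -252.03)
v(p) = 5 - √(-8065/32 + p) (v(p) = 5 - √(p - 8065/32) = 5 - √(-8065/32 + p))
v(692) + W(545) = (5 - √(-16130 + 64*692)/8) + (4 + 545) = (5 - √(-16130 + 44288)/8) + 549 = (5 - 19*√78/8) + 549 = 554 - 19*√78/8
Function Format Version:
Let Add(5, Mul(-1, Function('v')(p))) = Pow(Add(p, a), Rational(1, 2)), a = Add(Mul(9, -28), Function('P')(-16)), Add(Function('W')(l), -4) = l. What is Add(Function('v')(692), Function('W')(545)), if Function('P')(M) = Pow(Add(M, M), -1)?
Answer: Add(554, Mul(Rational(-19, 8), Pow(78, Rational(1, 2)))) ≈ 533.02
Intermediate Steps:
Function('W')(l) = Add(4, l)
Function('P')(M) = Mul(Rational(1, 2), Pow(M, -1)) (Function('P')(M) = Pow(Mul(2, M), -1) = Mul(Rational(1, 2), Pow(M, -1)))
a = Rational(-8065, 32) (a = Add(Mul(9, -28), Mul(Rational(1, 2), Pow(-16, -1))) = Add(-252, Mul(Rational(1, 2), Rational(-1, 16))) = Add(-252, Rational(-1, 32)) = Rational(-8065, 32) ≈ -252.03)
Function('v')(p) = Add(5, Mul(-1, Pow(Add(Rational(-8065, 32), p), Rational(1, 2)))) (Function('v')(p) = Add(5, Mul(-1, Pow(Add(p, Rational(-8065, 32)), Rational(1, 2)))) = Add(5, Mul(-1, Pow(Add(Rational(-8065, 32), p), Rational(1, 2)))))
Add(Function('v')(692), Function('W')(545)) = Add(Add(5, Mul(Rational(-1, 8), Pow(Add(-16130, Mul(64, 692)), Rational(1, 2)))), Add(4, 545)) = Add(Add(5, Mul(Rational(-1, 8), Pow(Add(-16130, 44288), Rational(1, 2)))), 549) = Add(Add(5, Mul(Rational(-1, 8), Pow(28158, Rational(1, 2)))), 549) = Add(Add(5, Mul(Rational(-1, 8), Mul(19, Pow(78, Rational(1, 2))))), 549) = Add(Add(5, Mul(Rational(-19, 8), Pow(78, Rational(1, 2)))), 549) = Add(554, Mul(Rational(-19, 8), Pow(78, Rational(1, 2))))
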